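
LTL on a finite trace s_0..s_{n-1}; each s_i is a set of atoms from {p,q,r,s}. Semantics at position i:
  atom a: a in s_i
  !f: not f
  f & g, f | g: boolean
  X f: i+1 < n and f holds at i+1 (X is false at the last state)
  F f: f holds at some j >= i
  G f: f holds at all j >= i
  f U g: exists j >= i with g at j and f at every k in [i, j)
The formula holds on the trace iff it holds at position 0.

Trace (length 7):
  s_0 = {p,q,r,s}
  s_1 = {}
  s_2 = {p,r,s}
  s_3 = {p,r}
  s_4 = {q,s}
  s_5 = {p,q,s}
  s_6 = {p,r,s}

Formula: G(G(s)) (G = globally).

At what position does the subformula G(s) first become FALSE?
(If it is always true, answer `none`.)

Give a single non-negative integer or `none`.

Answer: 0

Derivation:
s_0={p,q,r,s}: G(s)=False s=True
s_1={}: G(s)=False s=False
s_2={p,r,s}: G(s)=False s=True
s_3={p,r}: G(s)=False s=False
s_4={q,s}: G(s)=True s=True
s_5={p,q,s}: G(s)=True s=True
s_6={p,r,s}: G(s)=True s=True
G(G(s)) holds globally = False
First violation at position 0.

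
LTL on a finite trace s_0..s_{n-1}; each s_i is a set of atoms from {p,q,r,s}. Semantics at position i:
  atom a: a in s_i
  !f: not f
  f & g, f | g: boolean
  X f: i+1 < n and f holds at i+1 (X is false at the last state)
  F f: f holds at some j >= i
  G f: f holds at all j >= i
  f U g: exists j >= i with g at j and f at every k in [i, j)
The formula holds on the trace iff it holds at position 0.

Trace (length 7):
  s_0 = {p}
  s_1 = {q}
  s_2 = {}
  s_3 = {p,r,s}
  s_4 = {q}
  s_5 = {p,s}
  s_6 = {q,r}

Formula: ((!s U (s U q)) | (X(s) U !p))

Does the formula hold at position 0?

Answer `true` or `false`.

s_0={p}: ((!s U (s U q)) | (X(s) U !p))=True (!s U (s U q))=True !s=True s=False (s U q)=False q=False (X(s) U !p)=False X(s)=False !p=False p=True
s_1={q}: ((!s U (s U q)) | (X(s) U !p))=True (!s U (s U q))=True !s=True s=False (s U q)=True q=True (X(s) U !p)=True X(s)=False !p=True p=False
s_2={}: ((!s U (s U q)) | (X(s) U !p))=True (!s U (s U q))=True !s=True s=False (s U q)=False q=False (X(s) U !p)=True X(s)=True !p=True p=False
s_3={p,r,s}: ((!s U (s U q)) | (X(s) U !p))=True (!s U (s U q))=True !s=False s=True (s U q)=True q=False (X(s) U !p)=False X(s)=False !p=False p=True
s_4={q}: ((!s U (s U q)) | (X(s) U !p))=True (!s U (s U q))=True !s=True s=False (s U q)=True q=True (X(s) U !p)=True X(s)=True !p=True p=False
s_5={p,s}: ((!s U (s U q)) | (X(s) U !p))=True (!s U (s U q))=True !s=False s=True (s U q)=True q=False (X(s) U !p)=False X(s)=False !p=False p=True
s_6={q,r}: ((!s U (s U q)) | (X(s) U !p))=True (!s U (s U q))=True !s=True s=False (s U q)=True q=True (X(s) U !p)=True X(s)=False !p=True p=False

Answer: true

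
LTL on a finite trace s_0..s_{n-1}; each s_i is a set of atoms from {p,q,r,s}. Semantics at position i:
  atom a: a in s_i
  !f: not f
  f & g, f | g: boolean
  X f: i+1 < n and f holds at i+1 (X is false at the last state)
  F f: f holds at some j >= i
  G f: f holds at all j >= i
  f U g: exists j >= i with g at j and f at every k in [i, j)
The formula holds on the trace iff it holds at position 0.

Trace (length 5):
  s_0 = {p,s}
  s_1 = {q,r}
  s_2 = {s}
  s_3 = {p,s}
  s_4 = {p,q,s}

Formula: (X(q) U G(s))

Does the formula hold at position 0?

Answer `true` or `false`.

Answer: false

Derivation:
s_0={p,s}: (X(q) U G(s))=False X(q)=True q=False G(s)=False s=True
s_1={q,r}: (X(q) U G(s))=False X(q)=False q=True G(s)=False s=False
s_2={s}: (X(q) U G(s))=True X(q)=False q=False G(s)=True s=True
s_3={p,s}: (X(q) U G(s))=True X(q)=True q=False G(s)=True s=True
s_4={p,q,s}: (X(q) U G(s))=True X(q)=False q=True G(s)=True s=True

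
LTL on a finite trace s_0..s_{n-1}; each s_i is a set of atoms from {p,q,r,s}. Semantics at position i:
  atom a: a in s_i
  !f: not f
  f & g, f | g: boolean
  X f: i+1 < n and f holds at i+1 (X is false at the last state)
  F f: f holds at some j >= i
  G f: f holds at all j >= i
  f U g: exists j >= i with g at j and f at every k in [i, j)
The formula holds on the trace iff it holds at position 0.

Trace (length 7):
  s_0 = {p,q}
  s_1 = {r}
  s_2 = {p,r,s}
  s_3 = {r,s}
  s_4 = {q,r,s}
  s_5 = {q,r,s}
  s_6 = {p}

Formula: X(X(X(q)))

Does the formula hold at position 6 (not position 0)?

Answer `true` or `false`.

s_0={p,q}: X(X(X(q)))=False X(X(q))=False X(q)=False q=True
s_1={r}: X(X(X(q)))=True X(X(q))=False X(q)=False q=False
s_2={p,r,s}: X(X(X(q)))=True X(X(q))=True X(q)=False q=False
s_3={r,s}: X(X(X(q)))=False X(X(q))=True X(q)=True q=False
s_4={q,r,s}: X(X(X(q)))=False X(X(q))=False X(q)=True q=True
s_5={q,r,s}: X(X(X(q)))=False X(X(q))=False X(q)=False q=True
s_6={p}: X(X(X(q)))=False X(X(q))=False X(q)=False q=False
Evaluating at position 6: result = False

Answer: false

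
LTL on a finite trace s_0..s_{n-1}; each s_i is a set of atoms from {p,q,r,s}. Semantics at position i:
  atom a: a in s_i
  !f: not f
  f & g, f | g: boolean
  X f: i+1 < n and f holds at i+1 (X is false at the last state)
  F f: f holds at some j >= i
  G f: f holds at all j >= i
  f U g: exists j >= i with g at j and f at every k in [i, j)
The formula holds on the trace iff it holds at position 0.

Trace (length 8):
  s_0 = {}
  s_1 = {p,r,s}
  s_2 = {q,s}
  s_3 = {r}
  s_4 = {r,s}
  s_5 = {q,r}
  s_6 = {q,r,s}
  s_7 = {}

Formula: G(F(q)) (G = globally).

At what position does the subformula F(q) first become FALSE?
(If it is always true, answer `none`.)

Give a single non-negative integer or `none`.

Answer: 7

Derivation:
s_0={}: F(q)=True q=False
s_1={p,r,s}: F(q)=True q=False
s_2={q,s}: F(q)=True q=True
s_3={r}: F(q)=True q=False
s_4={r,s}: F(q)=True q=False
s_5={q,r}: F(q)=True q=True
s_6={q,r,s}: F(q)=True q=True
s_7={}: F(q)=False q=False
G(F(q)) holds globally = False
First violation at position 7.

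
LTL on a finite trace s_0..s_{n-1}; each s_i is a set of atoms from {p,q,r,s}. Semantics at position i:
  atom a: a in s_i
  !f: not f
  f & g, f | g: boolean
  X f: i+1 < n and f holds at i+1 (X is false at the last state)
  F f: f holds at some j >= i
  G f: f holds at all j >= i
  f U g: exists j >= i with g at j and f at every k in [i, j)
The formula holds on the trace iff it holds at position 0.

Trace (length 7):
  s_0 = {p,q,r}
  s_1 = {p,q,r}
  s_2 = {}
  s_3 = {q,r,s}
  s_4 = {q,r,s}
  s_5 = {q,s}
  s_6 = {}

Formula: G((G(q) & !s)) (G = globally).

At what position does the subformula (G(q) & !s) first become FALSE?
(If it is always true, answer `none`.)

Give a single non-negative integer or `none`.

Answer: 0

Derivation:
s_0={p,q,r}: (G(q) & !s)=False G(q)=False q=True !s=True s=False
s_1={p,q,r}: (G(q) & !s)=False G(q)=False q=True !s=True s=False
s_2={}: (G(q) & !s)=False G(q)=False q=False !s=True s=False
s_3={q,r,s}: (G(q) & !s)=False G(q)=False q=True !s=False s=True
s_4={q,r,s}: (G(q) & !s)=False G(q)=False q=True !s=False s=True
s_5={q,s}: (G(q) & !s)=False G(q)=False q=True !s=False s=True
s_6={}: (G(q) & !s)=False G(q)=False q=False !s=True s=False
G((G(q) & !s)) holds globally = False
First violation at position 0.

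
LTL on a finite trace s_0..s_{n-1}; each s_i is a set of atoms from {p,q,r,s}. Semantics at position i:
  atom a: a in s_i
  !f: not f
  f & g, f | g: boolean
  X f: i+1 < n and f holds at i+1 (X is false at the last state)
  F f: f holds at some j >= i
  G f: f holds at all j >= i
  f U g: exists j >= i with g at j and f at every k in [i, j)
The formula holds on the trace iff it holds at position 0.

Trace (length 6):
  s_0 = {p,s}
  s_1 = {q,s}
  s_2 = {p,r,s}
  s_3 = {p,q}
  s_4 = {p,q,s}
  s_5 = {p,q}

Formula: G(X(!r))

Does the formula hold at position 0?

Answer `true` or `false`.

Answer: false

Derivation:
s_0={p,s}: G(X(!r))=False X(!r)=True !r=True r=False
s_1={q,s}: G(X(!r))=False X(!r)=False !r=True r=False
s_2={p,r,s}: G(X(!r))=False X(!r)=True !r=False r=True
s_3={p,q}: G(X(!r))=False X(!r)=True !r=True r=False
s_4={p,q,s}: G(X(!r))=False X(!r)=True !r=True r=False
s_5={p,q}: G(X(!r))=False X(!r)=False !r=True r=False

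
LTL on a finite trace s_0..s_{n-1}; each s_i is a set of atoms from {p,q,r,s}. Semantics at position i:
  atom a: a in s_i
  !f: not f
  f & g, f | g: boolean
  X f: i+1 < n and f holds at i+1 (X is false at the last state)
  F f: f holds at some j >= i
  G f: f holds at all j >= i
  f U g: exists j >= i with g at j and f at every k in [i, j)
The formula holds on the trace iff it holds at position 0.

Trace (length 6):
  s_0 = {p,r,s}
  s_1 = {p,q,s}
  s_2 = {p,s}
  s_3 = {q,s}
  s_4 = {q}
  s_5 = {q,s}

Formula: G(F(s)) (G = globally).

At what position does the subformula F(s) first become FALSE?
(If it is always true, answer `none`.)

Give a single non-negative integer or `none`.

Answer: none

Derivation:
s_0={p,r,s}: F(s)=True s=True
s_1={p,q,s}: F(s)=True s=True
s_2={p,s}: F(s)=True s=True
s_3={q,s}: F(s)=True s=True
s_4={q}: F(s)=True s=False
s_5={q,s}: F(s)=True s=True
G(F(s)) holds globally = True
No violation — formula holds at every position.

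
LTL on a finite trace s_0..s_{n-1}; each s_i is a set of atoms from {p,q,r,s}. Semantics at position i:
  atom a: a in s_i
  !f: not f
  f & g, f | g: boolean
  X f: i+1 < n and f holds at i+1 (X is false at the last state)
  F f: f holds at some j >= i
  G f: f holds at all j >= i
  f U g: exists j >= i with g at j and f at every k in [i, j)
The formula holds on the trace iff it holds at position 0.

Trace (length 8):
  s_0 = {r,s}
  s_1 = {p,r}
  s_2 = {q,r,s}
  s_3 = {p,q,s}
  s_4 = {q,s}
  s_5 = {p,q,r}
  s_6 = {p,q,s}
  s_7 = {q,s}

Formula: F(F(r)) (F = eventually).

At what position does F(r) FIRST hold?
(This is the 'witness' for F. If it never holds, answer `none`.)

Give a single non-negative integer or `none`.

s_0={r,s}: F(r)=True r=True
s_1={p,r}: F(r)=True r=True
s_2={q,r,s}: F(r)=True r=True
s_3={p,q,s}: F(r)=True r=False
s_4={q,s}: F(r)=True r=False
s_5={p,q,r}: F(r)=True r=True
s_6={p,q,s}: F(r)=False r=False
s_7={q,s}: F(r)=False r=False
F(F(r)) holds; first witness at position 0.

Answer: 0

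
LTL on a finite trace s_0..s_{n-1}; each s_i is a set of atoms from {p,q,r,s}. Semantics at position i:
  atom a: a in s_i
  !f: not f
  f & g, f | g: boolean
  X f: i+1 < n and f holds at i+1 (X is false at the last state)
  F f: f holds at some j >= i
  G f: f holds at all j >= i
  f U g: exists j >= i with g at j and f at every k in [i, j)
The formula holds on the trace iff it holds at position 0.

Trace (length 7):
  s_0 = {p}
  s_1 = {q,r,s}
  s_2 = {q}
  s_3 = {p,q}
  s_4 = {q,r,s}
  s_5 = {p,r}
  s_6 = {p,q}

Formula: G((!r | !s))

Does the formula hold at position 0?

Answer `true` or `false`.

Answer: false

Derivation:
s_0={p}: G((!r | !s))=False (!r | !s)=True !r=True r=False !s=True s=False
s_1={q,r,s}: G((!r | !s))=False (!r | !s)=False !r=False r=True !s=False s=True
s_2={q}: G((!r | !s))=False (!r | !s)=True !r=True r=False !s=True s=False
s_3={p,q}: G((!r | !s))=False (!r | !s)=True !r=True r=False !s=True s=False
s_4={q,r,s}: G((!r | !s))=False (!r | !s)=False !r=False r=True !s=False s=True
s_5={p,r}: G((!r | !s))=True (!r | !s)=True !r=False r=True !s=True s=False
s_6={p,q}: G((!r | !s))=True (!r | !s)=True !r=True r=False !s=True s=False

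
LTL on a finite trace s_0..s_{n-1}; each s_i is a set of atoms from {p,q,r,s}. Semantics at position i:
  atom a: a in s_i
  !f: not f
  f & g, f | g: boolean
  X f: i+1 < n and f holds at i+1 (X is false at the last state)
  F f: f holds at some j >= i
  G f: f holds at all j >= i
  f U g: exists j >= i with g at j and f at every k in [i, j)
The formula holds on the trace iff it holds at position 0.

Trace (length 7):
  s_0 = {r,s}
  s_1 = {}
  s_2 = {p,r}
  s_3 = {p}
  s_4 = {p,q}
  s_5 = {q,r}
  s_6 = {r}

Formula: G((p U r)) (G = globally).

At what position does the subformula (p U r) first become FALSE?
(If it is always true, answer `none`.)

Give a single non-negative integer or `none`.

s_0={r,s}: (p U r)=True p=False r=True
s_1={}: (p U r)=False p=False r=False
s_2={p,r}: (p U r)=True p=True r=True
s_3={p}: (p U r)=True p=True r=False
s_4={p,q}: (p U r)=True p=True r=False
s_5={q,r}: (p U r)=True p=False r=True
s_6={r}: (p U r)=True p=False r=True
G((p U r)) holds globally = False
First violation at position 1.

Answer: 1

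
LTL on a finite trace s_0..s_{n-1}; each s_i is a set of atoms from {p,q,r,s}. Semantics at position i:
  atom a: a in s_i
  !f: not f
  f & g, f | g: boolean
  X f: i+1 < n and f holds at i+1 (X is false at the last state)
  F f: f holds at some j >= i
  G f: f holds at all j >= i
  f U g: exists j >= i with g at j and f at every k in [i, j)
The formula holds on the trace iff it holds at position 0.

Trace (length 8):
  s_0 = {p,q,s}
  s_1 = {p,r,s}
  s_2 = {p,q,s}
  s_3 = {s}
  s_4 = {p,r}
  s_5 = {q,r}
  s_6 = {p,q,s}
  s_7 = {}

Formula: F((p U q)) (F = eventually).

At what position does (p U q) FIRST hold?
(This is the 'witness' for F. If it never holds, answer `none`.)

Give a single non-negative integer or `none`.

s_0={p,q,s}: (p U q)=True p=True q=True
s_1={p,r,s}: (p U q)=True p=True q=False
s_2={p,q,s}: (p U q)=True p=True q=True
s_3={s}: (p U q)=False p=False q=False
s_4={p,r}: (p U q)=True p=True q=False
s_5={q,r}: (p U q)=True p=False q=True
s_6={p,q,s}: (p U q)=True p=True q=True
s_7={}: (p U q)=False p=False q=False
F((p U q)) holds; first witness at position 0.

Answer: 0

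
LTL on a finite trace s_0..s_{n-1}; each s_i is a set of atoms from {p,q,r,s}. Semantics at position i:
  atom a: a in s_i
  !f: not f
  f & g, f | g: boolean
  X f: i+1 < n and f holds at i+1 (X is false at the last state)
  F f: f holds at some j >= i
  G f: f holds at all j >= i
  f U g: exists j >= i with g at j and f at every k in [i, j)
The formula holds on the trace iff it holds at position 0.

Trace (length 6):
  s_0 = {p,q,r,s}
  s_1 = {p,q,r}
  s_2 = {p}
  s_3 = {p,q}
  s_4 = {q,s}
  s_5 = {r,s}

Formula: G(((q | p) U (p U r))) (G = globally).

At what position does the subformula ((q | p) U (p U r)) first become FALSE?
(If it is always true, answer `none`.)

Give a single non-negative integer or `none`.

Answer: none

Derivation:
s_0={p,q,r,s}: ((q | p) U (p U r))=True (q | p)=True q=True p=True (p U r)=True r=True
s_1={p,q,r}: ((q | p) U (p U r))=True (q | p)=True q=True p=True (p U r)=True r=True
s_2={p}: ((q | p) U (p U r))=True (q | p)=True q=False p=True (p U r)=False r=False
s_3={p,q}: ((q | p) U (p U r))=True (q | p)=True q=True p=True (p U r)=False r=False
s_4={q,s}: ((q | p) U (p U r))=True (q | p)=True q=True p=False (p U r)=False r=False
s_5={r,s}: ((q | p) U (p U r))=True (q | p)=False q=False p=False (p U r)=True r=True
G(((q | p) U (p U r))) holds globally = True
No violation — formula holds at every position.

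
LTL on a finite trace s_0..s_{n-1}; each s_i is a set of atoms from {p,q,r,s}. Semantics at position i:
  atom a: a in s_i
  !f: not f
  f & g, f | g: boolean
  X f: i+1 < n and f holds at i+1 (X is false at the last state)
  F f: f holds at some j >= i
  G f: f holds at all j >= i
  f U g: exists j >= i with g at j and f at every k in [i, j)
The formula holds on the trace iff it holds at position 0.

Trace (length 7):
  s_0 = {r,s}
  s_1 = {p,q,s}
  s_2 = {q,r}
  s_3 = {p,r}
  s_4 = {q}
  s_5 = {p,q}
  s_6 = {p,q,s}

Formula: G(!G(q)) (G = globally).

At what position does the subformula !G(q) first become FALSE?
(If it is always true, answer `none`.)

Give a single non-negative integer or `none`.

s_0={r,s}: !G(q)=True G(q)=False q=False
s_1={p,q,s}: !G(q)=True G(q)=False q=True
s_2={q,r}: !G(q)=True G(q)=False q=True
s_3={p,r}: !G(q)=True G(q)=False q=False
s_4={q}: !G(q)=False G(q)=True q=True
s_5={p,q}: !G(q)=False G(q)=True q=True
s_6={p,q,s}: !G(q)=False G(q)=True q=True
G(!G(q)) holds globally = False
First violation at position 4.

Answer: 4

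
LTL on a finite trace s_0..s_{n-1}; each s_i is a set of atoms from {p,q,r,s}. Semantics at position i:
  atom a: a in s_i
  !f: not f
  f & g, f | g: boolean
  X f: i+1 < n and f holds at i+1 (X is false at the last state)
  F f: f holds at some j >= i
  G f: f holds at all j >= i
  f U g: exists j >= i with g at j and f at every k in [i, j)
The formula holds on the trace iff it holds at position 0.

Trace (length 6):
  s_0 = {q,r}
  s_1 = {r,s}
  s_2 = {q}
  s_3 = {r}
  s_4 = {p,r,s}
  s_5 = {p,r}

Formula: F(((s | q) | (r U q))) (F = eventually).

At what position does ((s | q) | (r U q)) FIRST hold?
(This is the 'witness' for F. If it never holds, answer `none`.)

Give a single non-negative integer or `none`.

Answer: 0

Derivation:
s_0={q,r}: ((s | q) | (r U q))=True (s | q)=True s=False q=True (r U q)=True r=True
s_1={r,s}: ((s | q) | (r U q))=True (s | q)=True s=True q=False (r U q)=True r=True
s_2={q}: ((s | q) | (r U q))=True (s | q)=True s=False q=True (r U q)=True r=False
s_3={r}: ((s | q) | (r U q))=False (s | q)=False s=False q=False (r U q)=False r=True
s_4={p,r,s}: ((s | q) | (r U q))=True (s | q)=True s=True q=False (r U q)=False r=True
s_5={p,r}: ((s | q) | (r U q))=False (s | q)=False s=False q=False (r U q)=False r=True
F(((s | q) | (r U q))) holds; first witness at position 0.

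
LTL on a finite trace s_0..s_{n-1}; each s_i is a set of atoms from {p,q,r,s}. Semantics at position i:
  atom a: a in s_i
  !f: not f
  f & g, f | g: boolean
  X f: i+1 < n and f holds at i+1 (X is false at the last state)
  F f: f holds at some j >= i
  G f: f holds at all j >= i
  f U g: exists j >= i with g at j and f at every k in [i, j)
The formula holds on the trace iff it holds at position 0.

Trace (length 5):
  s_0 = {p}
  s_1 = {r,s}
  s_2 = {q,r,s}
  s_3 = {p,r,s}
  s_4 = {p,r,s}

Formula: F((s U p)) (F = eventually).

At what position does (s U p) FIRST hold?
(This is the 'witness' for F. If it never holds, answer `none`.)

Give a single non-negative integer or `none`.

s_0={p}: (s U p)=True s=False p=True
s_1={r,s}: (s U p)=True s=True p=False
s_2={q,r,s}: (s U p)=True s=True p=False
s_3={p,r,s}: (s U p)=True s=True p=True
s_4={p,r,s}: (s U p)=True s=True p=True
F((s U p)) holds; first witness at position 0.

Answer: 0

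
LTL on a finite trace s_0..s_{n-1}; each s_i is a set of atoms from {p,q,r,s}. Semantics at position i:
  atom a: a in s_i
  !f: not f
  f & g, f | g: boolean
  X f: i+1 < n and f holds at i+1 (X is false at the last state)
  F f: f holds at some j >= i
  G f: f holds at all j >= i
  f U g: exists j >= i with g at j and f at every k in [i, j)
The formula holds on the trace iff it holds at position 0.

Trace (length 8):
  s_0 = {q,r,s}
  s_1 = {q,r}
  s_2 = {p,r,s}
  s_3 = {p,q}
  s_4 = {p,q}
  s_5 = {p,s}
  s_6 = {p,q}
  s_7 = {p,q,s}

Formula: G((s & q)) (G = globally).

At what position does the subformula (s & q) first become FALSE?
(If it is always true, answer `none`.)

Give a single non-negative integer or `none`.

Answer: 1

Derivation:
s_0={q,r,s}: (s & q)=True s=True q=True
s_1={q,r}: (s & q)=False s=False q=True
s_2={p,r,s}: (s & q)=False s=True q=False
s_3={p,q}: (s & q)=False s=False q=True
s_4={p,q}: (s & q)=False s=False q=True
s_5={p,s}: (s & q)=False s=True q=False
s_6={p,q}: (s & q)=False s=False q=True
s_7={p,q,s}: (s & q)=True s=True q=True
G((s & q)) holds globally = False
First violation at position 1.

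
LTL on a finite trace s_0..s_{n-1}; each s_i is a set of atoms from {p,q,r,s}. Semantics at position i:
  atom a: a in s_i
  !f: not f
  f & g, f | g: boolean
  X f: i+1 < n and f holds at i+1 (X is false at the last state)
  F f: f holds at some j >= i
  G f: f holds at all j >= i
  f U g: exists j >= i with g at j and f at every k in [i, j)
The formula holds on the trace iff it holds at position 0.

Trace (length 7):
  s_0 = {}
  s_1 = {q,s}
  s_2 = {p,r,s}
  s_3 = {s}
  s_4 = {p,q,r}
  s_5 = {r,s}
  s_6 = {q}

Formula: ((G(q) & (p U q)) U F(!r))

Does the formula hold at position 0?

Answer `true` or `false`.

Answer: true

Derivation:
s_0={}: ((G(q) & (p U q)) U F(!r))=True (G(q) & (p U q))=False G(q)=False q=False (p U q)=False p=False F(!r)=True !r=True r=False
s_1={q,s}: ((G(q) & (p U q)) U F(!r))=True (G(q) & (p U q))=False G(q)=False q=True (p U q)=True p=False F(!r)=True !r=True r=False
s_2={p,r,s}: ((G(q) & (p U q)) U F(!r))=True (G(q) & (p U q))=False G(q)=False q=False (p U q)=False p=True F(!r)=True !r=False r=True
s_3={s}: ((G(q) & (p U q)) U F(!r))=True (G(q) & (p U q))=False G(q)=False q=False (p U q)=False p=False F(!r)=True !r=True r=False
s_4={p,q,r}: ((G(q) & (p U q)) U F(!r))=True (G(q) & (p U q))=False G(q)=False q=True (p U q)=True p=True F(!r)=True !r=False r=True
s_5={r,s}: ((G(q) & (p U q)) U F(!r))=True (G(q) & (p U q))=False G(q)=False q=False (p U q)=False p=False F(!r)=True !r=False r=True
s_6={q}: ((G(q) & (p U q)) U F(!r))=True (G(q) & (p U q))=True G(q)=True q=True (p U q)=True p=False F(!r)=True !r=True r=False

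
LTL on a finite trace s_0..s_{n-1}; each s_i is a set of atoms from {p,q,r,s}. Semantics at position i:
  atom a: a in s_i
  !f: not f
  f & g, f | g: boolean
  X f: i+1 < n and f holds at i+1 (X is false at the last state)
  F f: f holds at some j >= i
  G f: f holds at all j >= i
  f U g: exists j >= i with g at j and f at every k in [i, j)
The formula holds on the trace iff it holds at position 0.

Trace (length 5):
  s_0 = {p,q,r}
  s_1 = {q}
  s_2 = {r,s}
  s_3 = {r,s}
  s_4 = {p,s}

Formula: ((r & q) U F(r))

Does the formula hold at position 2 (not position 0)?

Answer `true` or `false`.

s_0={p,q,r}: ((r & q) U F(r))=True (r & q)=True r=True q=True F(r)=True
s_1={q}: ((r & q) U F(r))=True (r & q)=False r=False q=True F(r)=True
s_2={r,s}: ((r & q) U F(r))=True (r & q)=False r=True q=False F(r)=True
s_3={r,s}: ((r & q) U F(r))=True (r & q)=False r=True q=False F(r)=True
s_4={p,s}: ((r & q) U F(r))=False (r & q)=False r=False q=False F(r)=False
Evaluating at position 2: result = True

Answer: true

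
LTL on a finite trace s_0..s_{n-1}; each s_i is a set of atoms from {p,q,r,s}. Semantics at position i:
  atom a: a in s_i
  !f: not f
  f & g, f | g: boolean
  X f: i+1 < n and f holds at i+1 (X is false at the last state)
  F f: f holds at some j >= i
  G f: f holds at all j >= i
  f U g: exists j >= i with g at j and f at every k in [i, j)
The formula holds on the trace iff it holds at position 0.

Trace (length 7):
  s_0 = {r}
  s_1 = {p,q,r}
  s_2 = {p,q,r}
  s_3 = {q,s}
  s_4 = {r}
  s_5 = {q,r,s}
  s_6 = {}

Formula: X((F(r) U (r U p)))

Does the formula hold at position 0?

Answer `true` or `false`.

Answer: true

Derivation:
s_0={r}: X((F(r) U (r U p)))=True (F(r) U (r U p))=True F(r)=True r=True (r U p)=True p=False
s_1={p,q,r}: X((F(r) U (r U p)))=True (F(r) U (r U p))=True F(r)=True r=True (r U p)=True p=True
s_2={p,q,r}: X((F(r) U (r U p)))=False (F(r) U (r U p))=True F(r)=True r=True (r U p)=True p=True
s_3={q,s}: X((F(r) U (r U p)))=False (F(r) U (r U p))=False F(r)=True r=False (r U p)=False p=False
s_4={r}: X((F(r) U (r U p)))=False (F(r) U (r U p))=False F(r)=True r=True (r U p)=False p=False
s_5={q,r,s}: X((F(r) U (r U p)))=False (F(r) U (r U p))=False F(r)=True r=True (r U p)=False p=False
s_6={}: X((F(r) U (r U p)))=False (F(r) U (r U p))=False F(r)=False r=False (r U p)=False p=False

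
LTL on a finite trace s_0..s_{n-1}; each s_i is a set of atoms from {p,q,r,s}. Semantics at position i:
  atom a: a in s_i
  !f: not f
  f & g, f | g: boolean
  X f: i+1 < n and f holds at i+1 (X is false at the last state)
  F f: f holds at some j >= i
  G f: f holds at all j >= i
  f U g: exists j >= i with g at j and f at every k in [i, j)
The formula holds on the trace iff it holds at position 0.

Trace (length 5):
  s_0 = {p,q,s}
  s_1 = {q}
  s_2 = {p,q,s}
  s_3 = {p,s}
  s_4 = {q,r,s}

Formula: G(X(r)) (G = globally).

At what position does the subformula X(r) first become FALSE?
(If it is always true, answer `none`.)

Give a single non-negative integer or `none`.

s_0={p,q,s}: X(r)=False r=False
s_1={q}: X(r)=False r=False
s_2={p,q,s}: X(r)=False r=False
s_3={p,s}: X(r)=True r=False
s_4={q,r,s}: X(r)=False r=True
G(X(r)) holds globally = False
First violation at position 0.

Answer: 0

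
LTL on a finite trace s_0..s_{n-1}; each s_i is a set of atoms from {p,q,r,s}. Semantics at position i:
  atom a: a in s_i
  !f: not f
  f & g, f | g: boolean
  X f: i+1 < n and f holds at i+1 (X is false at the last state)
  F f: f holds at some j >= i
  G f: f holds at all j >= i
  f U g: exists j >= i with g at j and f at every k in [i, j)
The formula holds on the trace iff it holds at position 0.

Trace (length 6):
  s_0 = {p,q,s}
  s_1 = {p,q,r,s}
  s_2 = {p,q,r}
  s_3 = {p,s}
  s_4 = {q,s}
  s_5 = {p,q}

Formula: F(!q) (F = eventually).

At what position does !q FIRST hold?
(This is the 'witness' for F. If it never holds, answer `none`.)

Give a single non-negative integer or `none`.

s_0={p,q,s}: !q=False q=True
s_1={p,q,r,s}: !q=False q=True
s_2={p,q,r}: !q=False q=True
s_3={p,s}: !q=True q=False
s_4={q,s}: !q=False q=True
s_5={p,q}: !q=False q=True
F(!q) holds; first witness at position 3.

Answer: 3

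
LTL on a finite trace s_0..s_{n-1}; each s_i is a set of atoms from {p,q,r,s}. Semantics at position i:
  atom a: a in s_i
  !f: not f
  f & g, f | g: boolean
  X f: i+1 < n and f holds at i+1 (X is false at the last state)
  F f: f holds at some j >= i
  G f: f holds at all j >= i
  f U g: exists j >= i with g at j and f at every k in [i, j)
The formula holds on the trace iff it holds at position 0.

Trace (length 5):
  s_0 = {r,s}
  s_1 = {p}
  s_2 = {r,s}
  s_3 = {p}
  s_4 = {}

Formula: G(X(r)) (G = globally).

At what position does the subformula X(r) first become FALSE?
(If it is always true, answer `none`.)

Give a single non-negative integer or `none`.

Answer: 0

Derivation:
s_0={r,s}: X(r)=False r=True
s_1={p}: X(r)=True r=False
s_2={r,s}: X(r)=False r=True
s_3={p}: X(r)=False r=False
s_4={}: X(r)=False r=False
G(X(r)) holds globally = False
First violation at position 0.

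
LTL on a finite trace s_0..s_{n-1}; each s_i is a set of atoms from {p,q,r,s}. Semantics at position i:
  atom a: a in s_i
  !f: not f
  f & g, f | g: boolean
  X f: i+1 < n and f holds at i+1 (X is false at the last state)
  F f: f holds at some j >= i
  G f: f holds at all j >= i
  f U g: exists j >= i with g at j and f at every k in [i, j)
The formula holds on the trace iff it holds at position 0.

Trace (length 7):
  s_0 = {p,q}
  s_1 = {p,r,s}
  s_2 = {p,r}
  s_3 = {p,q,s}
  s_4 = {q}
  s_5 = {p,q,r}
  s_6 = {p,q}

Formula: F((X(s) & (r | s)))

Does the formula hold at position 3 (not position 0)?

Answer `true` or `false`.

s_0={p,q}: F((X(s) & (r | s)))=True (X(s) & (r | s))=False X(s)=True s=False (r | s)=False r=False
s_1={p,r,s}: F((X(s) & (r | s)))=True (X(s) & (r | s))=False X(s)=False s=True (r | s)=True r=True
s_2={p,r}: F((X(s) & (r | s)))=True (X(s) & (r | s))=True X(s)=True s=False (r | s)=True r=True
s_3={p,q,s}: F((X(s) & (r | s)))=False (X(s) & (r | s))=False X(s)=False s=True (r | s)=True r=False
s_4={q}: F((X(s) & (r | s)))=False (X(s) & (r | s))=False X(s)=False s=False (r | s)=False r=False
s_5={p,q,r}: F((X(s) & (r | s)))=False (X(s) & (r | s))=False X(s)=False s=False (r | s)=True r=True
s_6={p,q}: F((X(s) & (r | s)))=False (X(s) & (r | s))=False X(s)=False s=False (r | s)=False r=False
Evaluating at position 3: result = False

Answer: false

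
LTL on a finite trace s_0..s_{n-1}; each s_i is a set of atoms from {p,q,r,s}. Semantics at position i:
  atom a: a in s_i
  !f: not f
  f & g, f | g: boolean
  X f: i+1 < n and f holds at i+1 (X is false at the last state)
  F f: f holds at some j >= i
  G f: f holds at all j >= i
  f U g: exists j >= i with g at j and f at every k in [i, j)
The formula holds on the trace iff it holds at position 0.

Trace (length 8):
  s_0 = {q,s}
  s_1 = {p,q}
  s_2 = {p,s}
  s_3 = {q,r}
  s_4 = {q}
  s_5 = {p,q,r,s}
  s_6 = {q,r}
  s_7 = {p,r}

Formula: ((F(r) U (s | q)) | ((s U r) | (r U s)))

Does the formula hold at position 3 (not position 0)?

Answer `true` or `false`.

s_0={q,s}: ((F(r) U (s | q)) | ((s U r) | (r U s)))=True (F(r) U (s | q))=True F(r)=True r=False (s | q)=True s=True q=True ((s U r) | (r U s))=True (s U r)=False (r U s)=True
s_1={p,q}: ((F(r) U (s | q)) | ((s U r) | (r U s)))=True (F(r) U (s | q))=True F(r)=True r=False (s | q)=True s=False q=True ((s U r) | (r U s))=False (s U r)=False (r U s)=False
s_2={p,s}: ((F(r) U (s | q)) | ((s U r) | (r U s)))=True (F(r) U (s | q))=True F(r)=True r=False (s | q)=True s=True q=False ((s U r) | (r U s))=True (s U r)=True (r U s)=True
s_3={q,r}: ((F(r) U (s | q)) | ((s U r) | (r U s)))=True (F(r) U (s | q))=True F(r)=True r=True (s | q)=True s=False q=True ((s U r) | (r U s))=True (s U r)=True (r U s)=False
s_4={q}: ((F(r) U (s | q)) | ((s U r) | (r U s)))=True (F(r) U (s | q))=True F(r)=True r=False (s | q)=True s=False q=True ((s U r) | (r U s))=False (s U r)=False (r U s)=False
s_5={p,q,r,s}: ((F(r) U (s | q)) | ((s U r) | (r U s)))=True (F(r) U (s | q))=True F(r)=True r=True (s | q)=True s=True q=True ((s U r) | (r U s))=True (s U r)=True (r U s)=True
s_6={q,r}: ((F(r) U (s | q)) | ((s U r) | (r U s)))=True (F(r) U (s | q))=True F(r)=True r=True (s | q)=True s=False q=True ((s U r) | (r U s))=True (s U r)=True (r U s)=False
s_7={p,r}: ((F(r) U (s | q)) | ((s U r) | (r U s)))=True (F(r) U (s | q))=False F(r)=True r=True (s | q)=False s=False q=False ((s U r) | (r U s))=True (s U r)=True (r U s)=False
Evaluating at position 3: result = True

Answer: true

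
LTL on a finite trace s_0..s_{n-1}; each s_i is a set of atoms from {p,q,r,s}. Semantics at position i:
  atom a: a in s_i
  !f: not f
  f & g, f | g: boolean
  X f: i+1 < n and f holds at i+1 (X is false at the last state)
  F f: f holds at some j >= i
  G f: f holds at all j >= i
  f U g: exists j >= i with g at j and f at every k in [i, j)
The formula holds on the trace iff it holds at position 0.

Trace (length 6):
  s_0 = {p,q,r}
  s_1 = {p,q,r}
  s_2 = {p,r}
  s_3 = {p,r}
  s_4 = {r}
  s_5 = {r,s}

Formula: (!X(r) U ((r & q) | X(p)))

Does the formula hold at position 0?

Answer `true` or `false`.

s_0={p,q,r}: (!X(r) U ((r & q) | X(p)))=True !X(r)=False X(r)=True r=True ((r & q) | X(p))=True (r & q)=True q=True X(p)=True p=True
s_1={p,q,r}: (!X(r) U ((r & q) | X(p)))=True !X(r)=False X(r)=True r=True ((r & q) | X(p))=True (r & q)=True q=True X(p)=True p=True
s_2={p,r}: (!X(r) U ((r & q) | X(p)))=True !X(r)=False X(r)=True r=True ((r & q) | X(p))=True (r & q)=False q=False X(p)=True p=True
s_3={p,r}: (!X(r) U ((r & q) | X(p)))=False !X(r)=False X(r)=True r=True ((r & q) | X(p))=False (r & q)=False q=False X(p)=False p=True
s_4={r}: (!X(r) U ((r & q) | X(p)))=False !X(r)=False X(r)=True r=True ((r & q) | X(p))=False (r & q)=False q=False X(p)=False p=False
s_5={r,s}: (!X(r) U ((r & q) | X(p)))=False !X(r)=True X(r)=False r=True ((r & q) | X(p))=False (r & q)=False q=False X(p)=False p=False

Answer: true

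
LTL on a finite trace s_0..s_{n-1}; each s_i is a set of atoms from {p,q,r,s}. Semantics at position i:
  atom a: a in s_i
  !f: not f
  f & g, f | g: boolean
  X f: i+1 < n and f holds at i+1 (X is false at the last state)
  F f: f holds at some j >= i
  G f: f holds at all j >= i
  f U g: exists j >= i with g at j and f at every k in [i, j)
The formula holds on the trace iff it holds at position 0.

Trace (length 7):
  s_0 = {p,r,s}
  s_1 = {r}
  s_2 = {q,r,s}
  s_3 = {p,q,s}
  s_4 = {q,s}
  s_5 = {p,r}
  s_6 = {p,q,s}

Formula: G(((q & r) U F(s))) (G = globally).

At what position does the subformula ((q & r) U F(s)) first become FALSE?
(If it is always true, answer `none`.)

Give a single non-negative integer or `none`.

s_0={p,r,s}: ((q & r) U F(s))=True (q & r)=False q=False r=True F(s)=True s=True
s_1={r}: ((q & r) U F(s))=True (q & r)=False q=False r=True F(s)=True s=False
s_2={q,r,s}: ((q & r) U F(s))=True (q & r)=True q=True r=True F(s)=True s=True
s_3={p,q,s}: ((q & r) U F(s))=True (q & r)=False q=True r=False F(s)=True s=True
s_4={q,s}: ((q & r) U F(s))=True (q & r)=False q=True r=False F(s)=True s=True
s_5={p,r}: ((q & r) U F(s))=True (q & r)=False q=False r=True F(s)=True s=False
s_6={p,q,s}: ((q & r) U F(s))=True (q & r)=False q=True r=False F(s)=True s=True
G(((q & r) U F(s))) holds globally = True
No violation — formula holds at every position.

Answer: none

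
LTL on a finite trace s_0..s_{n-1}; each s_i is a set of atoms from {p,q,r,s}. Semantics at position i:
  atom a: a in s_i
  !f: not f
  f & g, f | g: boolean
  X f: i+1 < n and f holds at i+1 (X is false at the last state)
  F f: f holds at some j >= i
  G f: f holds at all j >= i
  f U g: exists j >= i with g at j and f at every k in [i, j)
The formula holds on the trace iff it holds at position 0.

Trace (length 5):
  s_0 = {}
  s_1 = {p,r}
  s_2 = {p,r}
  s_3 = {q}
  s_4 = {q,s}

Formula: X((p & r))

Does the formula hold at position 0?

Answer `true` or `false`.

Answer: true

Derivation:
s_0={}: X((p & r))=True (p & r)=False p=False r=False
s_1={p,r}: X((p & r))=True (p & r)=True p=True r=True
s_2={p,r}: X((p & r))=False (p & r)=True p=True r=True
s_3={q}: X((p & r))=False (p & r)=False p=False r=False
s_4={q,s}: X((p & r))=False (p & r)=False p=False r=False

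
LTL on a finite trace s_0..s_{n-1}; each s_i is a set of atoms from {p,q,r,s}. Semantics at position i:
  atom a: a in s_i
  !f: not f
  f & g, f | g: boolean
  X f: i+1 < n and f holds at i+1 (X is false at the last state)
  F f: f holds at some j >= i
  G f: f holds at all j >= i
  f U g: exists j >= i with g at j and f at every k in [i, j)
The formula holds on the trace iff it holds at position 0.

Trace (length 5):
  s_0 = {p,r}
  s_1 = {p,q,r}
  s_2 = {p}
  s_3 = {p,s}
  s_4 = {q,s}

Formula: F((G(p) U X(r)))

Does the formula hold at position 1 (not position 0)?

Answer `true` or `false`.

s_0={p,r}: F((G(p) U X(r)))=True (G(p) U X(r))=True G(p)=False p=True X(r)=True r=True
s_1={p,q,r}: F((G(p) U X(r)))=False (G(p) U X(r))=False G(p)=False p=True X(r)=False r=True
s_2={p}: F((G(p) U X(r)))=False (G(p) U X(r))=False G(p)=False p=True X(r)=False r=False
s_3={p,s}: F((G(p) U X(r)))=False (G(p) U X(r))=False G(p)=False p=True X(r)=False r=False
s_4={q,s}: F((G(p) U X(r)))=False (G(p) U X(r))=False G(p)=False p=False X(r)=False r=False
Evaluating at position 1: result = False

Answer: false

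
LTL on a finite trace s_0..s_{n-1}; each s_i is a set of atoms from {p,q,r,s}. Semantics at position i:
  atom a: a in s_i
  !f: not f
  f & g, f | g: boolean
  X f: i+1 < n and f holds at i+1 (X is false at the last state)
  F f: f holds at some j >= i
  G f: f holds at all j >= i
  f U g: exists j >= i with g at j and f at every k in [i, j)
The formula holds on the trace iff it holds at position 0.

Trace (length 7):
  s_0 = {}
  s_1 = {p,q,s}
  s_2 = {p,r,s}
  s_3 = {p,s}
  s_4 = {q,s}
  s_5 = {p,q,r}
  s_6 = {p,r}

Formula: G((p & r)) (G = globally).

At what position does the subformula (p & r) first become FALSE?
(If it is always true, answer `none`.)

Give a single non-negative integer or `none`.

Answer: 0

Derivation:
s_0={}: (p & r)=False p=False r=False
s_1={p,q,s}: (p & r)=False p=True r=False
s_2={p,r,s}: (p & r)=True p=True r=True
s_3={p,s}: (p & r)=False p=True r=False
s_4={q,s}: (p & r)=False p=False r=False
s_5={p,q,r}: (p & r)=True p=True r=True
s_6={p,r}: (p & r)=True p=True r=True
G((p & r)) holds globally = False
First violation at position 0.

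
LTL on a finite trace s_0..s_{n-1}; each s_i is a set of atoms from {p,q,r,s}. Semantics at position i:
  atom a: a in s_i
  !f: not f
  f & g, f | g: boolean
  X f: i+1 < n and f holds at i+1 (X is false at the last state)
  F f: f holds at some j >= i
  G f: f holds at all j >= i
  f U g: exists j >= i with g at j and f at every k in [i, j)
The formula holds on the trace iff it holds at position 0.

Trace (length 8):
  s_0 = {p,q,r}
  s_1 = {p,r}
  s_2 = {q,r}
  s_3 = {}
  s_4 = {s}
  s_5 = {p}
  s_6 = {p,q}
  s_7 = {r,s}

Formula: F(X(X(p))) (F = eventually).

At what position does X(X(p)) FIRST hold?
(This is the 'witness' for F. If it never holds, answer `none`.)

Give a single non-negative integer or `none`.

s_0={p,q,r}: X(X(p))=False X(p)=True p=True
s_1={p,r}: X(X(p))=False X(p)=False p=True
s_2={q,r}: X(X(p))=False X(p)=False p=False
s_3={}: X(X(p))=True X(p)=False p=False
s_4={s}: X(X(p))=True X(p)=True p=False
s_5={p}: X(X(p))=False X(p)=True p=True
s_6={p,q}: X(X(p))=False X(p)=False p=True
s_7={r,s}: X(X(p))=False X(p)=False p=False
F(X(X(p))) holds; first witness at position 3.

Answer: 3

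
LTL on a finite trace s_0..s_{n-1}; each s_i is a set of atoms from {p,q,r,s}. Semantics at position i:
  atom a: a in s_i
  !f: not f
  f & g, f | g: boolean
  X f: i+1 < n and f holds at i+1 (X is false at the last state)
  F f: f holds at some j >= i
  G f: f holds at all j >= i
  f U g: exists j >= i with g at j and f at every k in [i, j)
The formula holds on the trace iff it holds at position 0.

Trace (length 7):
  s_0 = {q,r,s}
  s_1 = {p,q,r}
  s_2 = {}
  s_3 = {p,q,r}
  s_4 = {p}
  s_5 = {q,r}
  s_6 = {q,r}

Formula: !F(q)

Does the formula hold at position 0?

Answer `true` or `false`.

Answer: false

Derivation:
s_0={q,r,s}: !F(q)=False F(q)=True q=True
s_1={p,q,r}: !F(q)=False F(q)=True q=True
s_2={}: !F(q)=False F(q)=True q=False
s_3={p,q,r}: !F(q)=False F(q)=True q=True
s_4={p}: !F(q)=False F(q)=True q=False
s_5={q,r}: !F(q)=False F(q)=True q=True
s_6={q,r}: !F(q)=False F(q)=True q=True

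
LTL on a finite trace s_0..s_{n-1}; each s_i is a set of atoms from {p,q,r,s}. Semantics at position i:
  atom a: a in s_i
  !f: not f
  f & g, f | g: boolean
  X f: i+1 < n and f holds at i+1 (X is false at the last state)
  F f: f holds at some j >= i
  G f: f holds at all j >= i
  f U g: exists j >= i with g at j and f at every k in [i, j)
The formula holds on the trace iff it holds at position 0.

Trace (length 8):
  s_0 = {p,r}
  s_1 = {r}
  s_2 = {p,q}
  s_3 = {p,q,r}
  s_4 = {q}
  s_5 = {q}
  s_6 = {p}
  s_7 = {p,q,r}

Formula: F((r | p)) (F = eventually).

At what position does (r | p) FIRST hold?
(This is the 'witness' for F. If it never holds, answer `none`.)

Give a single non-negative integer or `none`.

Answer: 0

Derivation:
s_0={p,r}: (r | p)=True r=True p=True
s_1={r}: (r | p)=True r=True p=False
s_2={p,q}: (r | p)=True r=False p=True
s_3={p,q,r}: (r | p)=True r=True p=True
s_4={q}: (r | p)=False r=False p=False
s_5={q}: (r | p)=False r=False p=False
s_6={p}: (r | p)=True r=False p=True
s_7={p,q,r}: (r | p)=True r=True p=True
F((r | p)) holds; first witness at position 0.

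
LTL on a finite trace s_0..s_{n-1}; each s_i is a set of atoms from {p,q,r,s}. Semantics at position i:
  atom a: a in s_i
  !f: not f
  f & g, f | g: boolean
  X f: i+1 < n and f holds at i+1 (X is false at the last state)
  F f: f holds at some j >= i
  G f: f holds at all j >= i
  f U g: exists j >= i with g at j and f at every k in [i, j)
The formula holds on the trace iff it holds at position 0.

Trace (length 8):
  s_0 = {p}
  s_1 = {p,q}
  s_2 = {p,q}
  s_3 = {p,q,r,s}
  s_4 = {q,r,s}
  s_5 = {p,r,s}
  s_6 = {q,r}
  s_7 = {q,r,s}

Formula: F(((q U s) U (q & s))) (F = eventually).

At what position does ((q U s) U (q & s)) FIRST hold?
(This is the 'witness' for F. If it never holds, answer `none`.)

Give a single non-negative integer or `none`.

s_0={p}: ((q U s) U (q & s))=False (q U s)=False q=False s=False (q & s)=False
s_1={p,q}: ((q U s) U (q & s))=True (q U s)=True q=True s=False (q & s)=False
s_2={p,q}: ((q U s) U (q & s))=True (q U s)=True q=True s=False (q & s)=False
s_3={p,q,r,s}: ((q U s) U (q & s))=True (q U s)=True q=True s=True (q & s)=True
s_4={q,r,s}: ((q U s) U (q & s))=True (q U s)=True q=True s=True (q & s)=True
s_5={p,r,s}: ((q U s) U (q & s))=True (q U s)=True q=False s=True (q & s)=False
s_6={q,r}: ((q U s) U (q & s))=True (q U s)=True q=True s=False (q & s)=False
s_7={q,r,s}: ((q U s) U (q & s))=True (q U s)=True q=True s=True (q & s)=True
F(((q U s) U (q & s))) holds; first witness at position 1.

Answer: 1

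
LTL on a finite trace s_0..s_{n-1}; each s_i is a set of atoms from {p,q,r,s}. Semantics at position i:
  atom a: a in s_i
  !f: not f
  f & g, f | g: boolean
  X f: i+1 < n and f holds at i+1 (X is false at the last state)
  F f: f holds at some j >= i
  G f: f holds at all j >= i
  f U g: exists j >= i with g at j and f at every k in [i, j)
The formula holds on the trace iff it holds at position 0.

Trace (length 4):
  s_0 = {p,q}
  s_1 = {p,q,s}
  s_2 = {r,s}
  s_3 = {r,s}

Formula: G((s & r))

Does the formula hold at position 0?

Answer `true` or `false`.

s_0={p,q}: G((s & r))=False (s & r)=False s=False r=False
s_1={p,q,s}: G((s & r))=False (s & r)=False s=True r=False
s_2={r,s}: G((s & r))=True (s & r)=True s=True r=True
s_3={r,s}: G((s & r))=True (s & r)=True s=True r=True

Answer: false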